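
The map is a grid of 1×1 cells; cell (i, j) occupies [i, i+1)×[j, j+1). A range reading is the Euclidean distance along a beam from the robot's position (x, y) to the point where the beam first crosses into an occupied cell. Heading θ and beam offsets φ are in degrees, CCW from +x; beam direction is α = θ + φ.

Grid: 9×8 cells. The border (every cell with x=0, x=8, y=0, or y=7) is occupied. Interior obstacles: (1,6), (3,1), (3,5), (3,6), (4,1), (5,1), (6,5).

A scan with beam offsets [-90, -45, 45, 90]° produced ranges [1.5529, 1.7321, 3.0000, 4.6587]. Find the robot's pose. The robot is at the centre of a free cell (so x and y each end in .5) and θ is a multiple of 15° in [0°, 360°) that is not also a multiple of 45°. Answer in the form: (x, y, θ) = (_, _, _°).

Enumerate (i+0.5, j+0.5, θ) over the 35 free cells and 16 admissible headings. For each, cast all 4 beams and compare to the given ranges.
  (1.5, 3.5, 15°): beam 1 = 2.5882 ≠ 1.5529 ✗
  (4.5, 5.5, 240°): beam 1 = 0.5774 ≠ 1.5529 ✗
  (4.5, 2.5, 60°): beam 1 = 1.0000 ≠ 1.5529 ✗
  (1.5, 1.5, 60°): beam 1 = 1.0000 ≠ 1.5529 ✗
  (4.5, 4.5, 60°): beam 1 = 4.0415 ≠ 1.5529 ✗
  …
  (6.5, 2.5, 15°): r_1=1.5529, r_2=1.7321, r_3=3.0000, r_4=4.6587 — all match ✓
Only this pose fits every beam.

(x, y, θ) = (6.5, 2.5, 15°)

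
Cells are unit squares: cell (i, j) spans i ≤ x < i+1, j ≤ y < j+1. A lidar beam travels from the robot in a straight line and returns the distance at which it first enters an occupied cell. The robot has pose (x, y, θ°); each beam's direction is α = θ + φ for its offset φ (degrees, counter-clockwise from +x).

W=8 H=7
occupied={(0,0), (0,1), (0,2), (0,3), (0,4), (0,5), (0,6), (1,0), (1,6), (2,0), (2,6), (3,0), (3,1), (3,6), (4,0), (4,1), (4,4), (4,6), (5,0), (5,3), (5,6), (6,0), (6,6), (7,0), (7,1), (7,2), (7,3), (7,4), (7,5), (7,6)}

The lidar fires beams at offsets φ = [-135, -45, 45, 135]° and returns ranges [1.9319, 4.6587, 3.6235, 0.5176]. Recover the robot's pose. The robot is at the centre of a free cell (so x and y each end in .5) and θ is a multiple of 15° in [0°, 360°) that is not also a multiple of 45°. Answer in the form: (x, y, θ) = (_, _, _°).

(x, y, θ) = (3.5, 5.5, 300°)

Candidates: 26 free-cell centres × 16 headings = 416 poses. Raycast each; keep the one whose scan matches to 4 dp.
  (3.5, 5.5, 165°): beam 1 = 1.0000 ≠ 1.9319 ✗
  (1.5, 4.5, 150°): beam 1 = 5.6940 ≠ 1.9319 ✗
  (3.5, 4.5, 15°): beam 1 = 4.0415 ≠ 1.9319 ✗
  (5.5, 2.5, 30°): beam 1 = 1.5529 ≠ 1.9319 ✗
  …
  (3.5, 5.5, 300°): r_1=1.9319, r_2=4.6587, r_3=3.6235, r_4=0.5176 — all match ✓
Unique over the lattice → pose = (3.5, 5.5, 300°).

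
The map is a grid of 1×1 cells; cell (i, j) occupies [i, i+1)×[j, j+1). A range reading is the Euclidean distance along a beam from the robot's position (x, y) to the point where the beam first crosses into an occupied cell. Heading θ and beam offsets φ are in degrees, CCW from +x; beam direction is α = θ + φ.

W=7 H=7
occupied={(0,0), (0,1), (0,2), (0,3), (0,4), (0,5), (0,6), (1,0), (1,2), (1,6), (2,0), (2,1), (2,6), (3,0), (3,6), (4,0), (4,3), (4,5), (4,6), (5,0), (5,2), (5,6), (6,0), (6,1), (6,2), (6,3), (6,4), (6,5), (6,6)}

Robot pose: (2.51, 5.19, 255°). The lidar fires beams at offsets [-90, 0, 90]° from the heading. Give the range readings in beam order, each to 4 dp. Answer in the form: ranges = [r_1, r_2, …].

beam 1: φ=-90°, α=165°
  dir = (cos 165°, sin 165°) = (-0.9659, 0.2588); from cell (2,5)
  next x-line at t=0.5280, next y-line at t=3.1296; Δt_x=1.0353, Δt_y=3.8637
    x: enter (1,5) at t=0.5280
    x: enter (0,5) at t=1.5633 ← occupied
  → r_1 = 1.5633
beam 2: φ=0°, α=255°
  dir = (cos 255°, sin 255°) = (-0.2588, -0.9659); from cell (2,5)
  next x-line at t=1.9705, next y-line at t=0.1967; Δt_x=3.8637, Δt_y=1.0353
    y: enter (2,4) at t=0.1967
    y: enter (2,3) at t=1.2320
    x: enter (1,3) at t=1.9705
    y: enter (1,2) at t=2.2673 ← occupied
  → r_2 = 2.2673
beam 3: φ=90°, α=345°
  dir = (cos 345°, sin 345°) = (0.9659, -0.2588); from cell (2,5)
  next x-line at t=0.5073, next y-line at t=0.7341; Δt_x=1.0353, Δt_y=3.8637
    x: enter (3,5) at t=0.5073
    y: enter (3,4) at t=0.7341
    x: enter (4,4) at t=1.5426
    x: enter (5,4) at t=2.5778
    x: enter (6,4) at t=3.6131 ← occupied
  → r_3 = 3.6131

ranges = [1.5633, 2.2673, 3.6131]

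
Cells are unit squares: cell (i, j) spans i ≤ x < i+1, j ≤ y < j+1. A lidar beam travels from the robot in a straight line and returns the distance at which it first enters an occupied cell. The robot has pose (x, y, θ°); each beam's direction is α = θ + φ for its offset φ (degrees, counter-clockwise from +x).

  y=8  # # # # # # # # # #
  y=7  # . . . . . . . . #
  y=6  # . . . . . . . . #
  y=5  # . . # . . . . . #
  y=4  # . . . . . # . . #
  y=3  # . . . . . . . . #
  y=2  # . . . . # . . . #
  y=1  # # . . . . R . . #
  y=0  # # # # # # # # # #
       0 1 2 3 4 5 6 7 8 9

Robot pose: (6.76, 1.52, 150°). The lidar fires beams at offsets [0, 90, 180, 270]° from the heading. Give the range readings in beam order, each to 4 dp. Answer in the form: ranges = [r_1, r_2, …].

ranges = [0.9600, 0.6004, 1.0400, 4.4800]

beam 1: φ=0°, α=150°
  d=(-0.8660,0.5000)  start (6,1)  tX=0.8776 tY=0.9600  stride 1/|dx|=1.1547 1/|dy|=2.0000
    cross x-line → (5,1), t=0.8776
    cross y-line → (5,2), t=0.9600 (wall)
  → r_1 = 0.9600
beam 2: φ=90°, α=240°
  d=(-0.5000,-0.8660)  start (6,1)  tX=1.5200 tY=0.6004  stride 1/|dx|=2.0000 1/|dy|=1.1547
    cross y-line → (6,0), t=0.6004 (wall)
  → r_2 = 0.6004
beam 3: φ=180°, α=330°
  d=(0.8660,-0.5000)  start (6,1)  tX=0.2771 tY=1.0400  stride 1/|dx|=1.1547 1/|dy|=2.0000
    cross x-line → (7,1), t=0.2771
    cross y-line → (7,0), t=1.0400 (wall)
  → r_3 = 1.0400
beam 4: φ=270°, α=60°
  d=(0.5000,0.8660)  start (6,1)  tX=0.4800 tY=0.5543  stride 1/|dx|=2.0000 1/|dy|=1.1547
    cross x-line → (7,1), t=0.4800
    cross y-line → (7,2), t=0.5543
    cross y-line → (7,3), t=1.7090
    cross x-line → (8,3), t=2.4800
    cross y-line → (8,4), t=2.8637
    cross y-line → (8,5), t=4.0184
    cross x-line → (9,5), t=4.4800 (wall)
  → r_4 = 4.4800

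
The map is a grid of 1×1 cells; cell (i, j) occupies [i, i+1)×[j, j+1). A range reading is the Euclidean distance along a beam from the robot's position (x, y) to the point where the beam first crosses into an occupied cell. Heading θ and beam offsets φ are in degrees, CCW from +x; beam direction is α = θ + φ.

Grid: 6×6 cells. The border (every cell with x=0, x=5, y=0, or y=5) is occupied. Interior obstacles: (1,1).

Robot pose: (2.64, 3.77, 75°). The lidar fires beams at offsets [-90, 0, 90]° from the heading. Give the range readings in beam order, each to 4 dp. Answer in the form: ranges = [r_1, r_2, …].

ranges = [2.4433, 1.2734, 1.6979]

beam 1: φ=-90°, α=345°
  d=(0.9659,-0.2588)  start (2,3)  tX=0.3727 tY=2.9751  stride 1/|dx|=1.0353 1/|dy|=3.8637
    cross x-line → (3,3), t=0.3727
    cross x-line → (4,3), t=1.4080
    cross x-line → (5,3), t=2.4433 (wall)
  → r_1 = 2.4433
beam 2: φ=0°, α=75°
  d=(0.2588,0.9659)  start (2,3)  tX=1.3909 tY=0.2381  stride 1/|dx|=3.8637 1/|dy|=1.0353
    cross y-line → (2,4), t=0.2381
    cross y-line → (2,5), t=1.2734 (wall)
  → r_2 = 1.2734
beam 3: φ=90°, α=165°
  d=(-0.9659,0.2588)  start (2,3)  tX=0.6626 tY=0.8887  stride 1/|dx|=1.0353 1/|dy|=3.8637
    cross x-line → (1,3), t=0.6626
    cross y-line → (1,4), t=0.8887
    cross x-line → (0,4), t=1.6979 (wall)
  → r_3 = 1.6979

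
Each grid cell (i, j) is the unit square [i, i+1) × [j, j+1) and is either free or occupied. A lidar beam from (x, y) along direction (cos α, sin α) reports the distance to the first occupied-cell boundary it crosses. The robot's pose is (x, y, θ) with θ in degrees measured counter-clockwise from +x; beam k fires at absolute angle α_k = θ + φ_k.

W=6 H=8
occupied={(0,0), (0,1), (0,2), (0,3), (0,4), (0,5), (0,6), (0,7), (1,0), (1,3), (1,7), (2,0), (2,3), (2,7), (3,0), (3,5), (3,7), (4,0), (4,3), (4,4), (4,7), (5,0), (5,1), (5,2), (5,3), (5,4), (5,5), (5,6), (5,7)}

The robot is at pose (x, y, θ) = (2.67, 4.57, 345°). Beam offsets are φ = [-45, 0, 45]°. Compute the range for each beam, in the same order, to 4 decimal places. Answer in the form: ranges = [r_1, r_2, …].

ranges = [0.6582, 1.3769, 0.8600]

beam 1: φ=-45°, α=300°
  d=(0.5000,-0.8660)  start (2,4)  tX=0.6600 tY=0.6582  stride 1/|dx|=2.0000 1/|dy|=1.1547
    cross y-line → (2,3), t=0.6582 (wall)
  → r_1 = 0.6582
beam 2: φ=0°, α=345°
  d=(0.9659,-0.2588)  start (2,4)  tX=0.3416 tY=2.2023  stride 1/|dx|=1.0353 1/|dy|=3.8637
    cross x-line → (3,4), t=0.3416
    cross x-line → (4,4), t=1.3769 (wall)
  → r_2 = 1.3769
beam 3: φ=45°, α=30°
  d=(0.8660,0.5000)  start (2,4)  tX=0.3811 tY=0.8600  stride 1/|dx|=1.1547 1/|dy|=2.0000
    cross x-line → (3,4), t=0.3811
    cross y-line → (3,5), t=0.8600 (wall)
  → r_3 = 0.8600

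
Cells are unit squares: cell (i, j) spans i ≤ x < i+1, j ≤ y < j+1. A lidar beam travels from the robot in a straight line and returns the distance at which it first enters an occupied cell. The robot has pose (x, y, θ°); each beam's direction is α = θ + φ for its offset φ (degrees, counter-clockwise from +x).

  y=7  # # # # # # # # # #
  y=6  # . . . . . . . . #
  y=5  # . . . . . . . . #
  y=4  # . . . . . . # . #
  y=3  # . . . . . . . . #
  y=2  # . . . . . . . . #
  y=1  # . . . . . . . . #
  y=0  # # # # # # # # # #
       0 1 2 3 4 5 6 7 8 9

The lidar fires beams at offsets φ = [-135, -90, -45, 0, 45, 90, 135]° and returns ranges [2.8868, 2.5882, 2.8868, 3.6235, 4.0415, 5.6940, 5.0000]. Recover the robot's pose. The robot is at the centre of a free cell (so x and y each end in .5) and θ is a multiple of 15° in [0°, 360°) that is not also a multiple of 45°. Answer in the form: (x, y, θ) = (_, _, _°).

(x, y, θ) = (3.5, 4.5, 255°)

Candidates: 47 free-cell centres × 16 headings = 752 poses. Raycast each; keep the one whose scan matches to 4 dp.
  (3.5, 6.5, 60°): beam 1 = 5.6940 ≠ 2.8868 ✗
  (4.5, 2.5, 15°): beam 1 = 1.7321 ≠ 2.8868 ✗
  (4.5, 2.5, 210°): beam 1 = 4.6587 ≠ 2.8868 ✗
  (6.5, 4.5, 120°): beam 1 = 0.5176 ≠ 2.8868 ✗
  (2.5, 5.5, 195°): beam 1 = 1.7321 ≠ 2.8868 ✗
  …
  (3.5, 4.5, 255°): r_1=2.8868, r_2=2.5882, r_3=2.8868, r_4=3.6235, r_5=4.0415, r_6=5.6940, r_7=5.0000 — all match ✓
Only this pose fits every beam.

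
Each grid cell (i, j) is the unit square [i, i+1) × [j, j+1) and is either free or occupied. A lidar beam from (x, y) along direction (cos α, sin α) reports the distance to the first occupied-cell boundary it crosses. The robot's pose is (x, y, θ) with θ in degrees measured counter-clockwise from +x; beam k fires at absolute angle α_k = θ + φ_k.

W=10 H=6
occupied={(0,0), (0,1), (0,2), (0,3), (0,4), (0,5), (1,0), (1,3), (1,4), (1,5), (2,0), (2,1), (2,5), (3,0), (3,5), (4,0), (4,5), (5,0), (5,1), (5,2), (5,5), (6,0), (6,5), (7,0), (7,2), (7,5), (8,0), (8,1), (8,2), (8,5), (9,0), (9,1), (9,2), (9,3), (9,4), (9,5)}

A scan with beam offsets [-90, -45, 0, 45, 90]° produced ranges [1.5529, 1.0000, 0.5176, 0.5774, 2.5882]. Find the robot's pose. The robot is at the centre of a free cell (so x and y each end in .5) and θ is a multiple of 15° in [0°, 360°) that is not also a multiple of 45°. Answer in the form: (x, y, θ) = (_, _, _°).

(x, y, θ) = (4.5, 2.5, 345°)

Candidates: 24 free-cell centres × 16 headings = 384 poses. Raycast each; keep the one whose scan matches to 4 dp.
  (5.5, 4.5, 165°): beam 1 = 0.5176 ≠ 1.5529 ✗
  (5.5, 3.5, 150°): beam 1 = 1.7321 ≠ 1.5529 ✗
  (2.5, 4.5, 30°): beam 1 = 4.0415 ≠ 1.5529 ✗
  (2.5, 3.5, 285°): beam 1 = 0.5176 ≠ 1.5529 ✗
  …
  (4.5, 2.5, 345°): r_1=1.5529, r_2=1.0000, r_3=0.5176, r_4=0.5774, r_5=2.5882 — all match ✓
Only this pose fits every beam.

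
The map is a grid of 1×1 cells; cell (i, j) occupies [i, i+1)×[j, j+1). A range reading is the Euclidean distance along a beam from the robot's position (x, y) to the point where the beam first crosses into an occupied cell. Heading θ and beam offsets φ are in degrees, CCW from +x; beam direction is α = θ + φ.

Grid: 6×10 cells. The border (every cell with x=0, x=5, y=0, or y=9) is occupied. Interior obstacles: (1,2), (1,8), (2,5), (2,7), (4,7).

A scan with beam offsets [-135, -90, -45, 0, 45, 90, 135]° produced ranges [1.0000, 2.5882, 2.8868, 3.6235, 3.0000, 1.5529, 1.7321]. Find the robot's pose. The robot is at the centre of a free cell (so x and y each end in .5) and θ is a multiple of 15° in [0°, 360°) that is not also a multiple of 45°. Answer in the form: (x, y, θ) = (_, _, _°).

Enumerate (i+0.5, j+0.5, θ) over the 27 free cells and 16 admissible headings. For each, cast all 7 beams and compare to the given ranges.
  (1.5, 5.5, 330°): beam 1 = 0.5176 ≠ 1.0000 ✗
  (4.5, 5.5, 300°): beam 1 = 1.5529 ≠ 1.0000 ✗
  (1.5, 6.5, 30°): beam 1 = 1.9319 ≠ 1.0000 ✗
  (3.5, 3.5, 285°): beam 1 = 2.8868 ≠ 1.0000 ✗
  …
  (3.5, 4.5, 255°): r_1=1.0000, r_2=2.5882, r_3=2.8868, r_4=3.6235, r_5=3.0000, r_6=1.5529, r_7=1.7321 — all match ✓
No second candidate reproduces the full scan.

(x, y, θ) = (3.5, 4.5, 255°)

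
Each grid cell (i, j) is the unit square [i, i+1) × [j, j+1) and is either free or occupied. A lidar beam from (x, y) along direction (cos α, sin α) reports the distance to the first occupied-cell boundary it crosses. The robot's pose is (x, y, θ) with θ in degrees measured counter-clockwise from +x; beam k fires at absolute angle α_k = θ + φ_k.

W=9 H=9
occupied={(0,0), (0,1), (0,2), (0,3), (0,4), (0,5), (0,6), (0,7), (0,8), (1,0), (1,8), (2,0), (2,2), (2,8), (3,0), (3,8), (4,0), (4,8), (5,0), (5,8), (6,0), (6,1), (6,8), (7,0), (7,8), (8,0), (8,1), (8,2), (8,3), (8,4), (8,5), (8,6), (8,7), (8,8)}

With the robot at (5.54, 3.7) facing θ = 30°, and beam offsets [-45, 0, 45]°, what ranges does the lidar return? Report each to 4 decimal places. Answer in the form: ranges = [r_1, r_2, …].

beam 1: φ=-45°, α=345°
  cosα=0.9659 sinα=-0.2588 | (5,3) | tMaxX 0.4762 tMaxY 2.7046 | tΔX 1.0353 tΔY 3.8637
    t=0.4762 [x] (6,3)
    t=1.5115 [x] (7,3)
    t=2.5468 [x] (8,3) — stop
  → r_1 = 2.5468
beam 2: φ=0°, α=30°
  cosα=0.8660 sinα=0.5000 | (5,3) | tMaxX 0.5312 tMaxY 0.6000 | tΔX 1.1547 tΔY 2.0000
    t=0.5312 [x] (6,3)
    t=0.6000 [y] (6,4)
    t=1.6859 [x] (7,4)
    t=2.6000 [y] (7,5)
    t=2.8406 [x] (8,5) — stop
  → r_2 = 2.8406
beam 3: φ=45°, α=75°
  cosα=0.2588 sinα=0.9659 | (5,3) | tMaxX 1.7773 tMaxY 0.3106 | tΔX 3.8637 tΔY 1.0353
    t=0.3106 [y] (5,4)
    t=1.3459 [y] (5,5)
    t=1.7773 [x] (6,5)
    t=2.3811 [y] (6,6)
    t=3.4164 [y] (6,7)
    t=4.4517 [y] (6,8) — stop
  → r_3 = 4.4517

ranges = [2.5468, 2.8406, 4.4517]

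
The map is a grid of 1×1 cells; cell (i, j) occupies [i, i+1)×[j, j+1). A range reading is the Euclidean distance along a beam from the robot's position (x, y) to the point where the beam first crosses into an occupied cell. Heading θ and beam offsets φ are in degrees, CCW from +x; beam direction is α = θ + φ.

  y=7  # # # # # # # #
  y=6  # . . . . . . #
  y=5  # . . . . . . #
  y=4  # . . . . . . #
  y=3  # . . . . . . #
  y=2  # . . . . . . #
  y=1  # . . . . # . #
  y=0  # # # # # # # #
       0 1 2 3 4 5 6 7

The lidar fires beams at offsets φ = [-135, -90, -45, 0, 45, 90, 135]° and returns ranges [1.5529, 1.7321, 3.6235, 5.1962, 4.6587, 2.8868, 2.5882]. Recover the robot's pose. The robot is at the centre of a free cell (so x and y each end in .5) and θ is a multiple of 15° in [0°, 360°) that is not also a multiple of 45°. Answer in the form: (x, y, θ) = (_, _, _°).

Candidates: 35 free-cell centres × 16 headings = 560 poses. Raycast each; keep the one whose scan matches to 4 dp.
  (3.5, 4.5, 255°): beam 1 = 2.8868 ≠ 1.5529 ✗
  (6.5, 4.5, 255°): beam 1 = 2.8868 ≠ 1.5529 ✗
  (2.5, 4.5, 15°): beam 1 = 3.0000 ≠ 1.5529 ✗
  …
  (3.5, 2.5, 60°): r_1=1.5529, r_2=1.7321, r_3=3.6235, r_4=5.1962, r_5=4.6587, r_6=2.8868, r_7=2.5882 — all match ✓
Unique over the lattice → pose = (3.5, 2.5, 60°).

(x, y, θ) = (3.5, 2.5, 60°)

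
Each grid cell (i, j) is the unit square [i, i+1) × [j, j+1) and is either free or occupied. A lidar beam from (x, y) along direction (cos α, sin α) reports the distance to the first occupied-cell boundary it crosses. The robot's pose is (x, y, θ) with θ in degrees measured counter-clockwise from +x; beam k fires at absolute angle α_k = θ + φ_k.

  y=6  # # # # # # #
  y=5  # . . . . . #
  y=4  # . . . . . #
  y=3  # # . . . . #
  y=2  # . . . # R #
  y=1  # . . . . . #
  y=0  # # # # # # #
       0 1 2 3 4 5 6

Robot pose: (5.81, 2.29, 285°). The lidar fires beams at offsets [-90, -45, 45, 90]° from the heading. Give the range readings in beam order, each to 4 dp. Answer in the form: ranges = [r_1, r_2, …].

ranges = [0.8386, 1.4896, 0.2194, 0.1967]

beam 1: φ=-90°, α=195°
  dir = (cos 195°, sin 195°) = (-0.9659, -0.2588); from cell (5,2)
  next x-line at t=0.8386, next y-line at t=1.1205; Δt_x=1.0353, Δt_y=3.8637
    x: enter (4,2) at t=0.8386 ← occupied
  → r_1 = 0.8386
beam 2: φ=-45°, α=240°
  dir = (cos 240°, sin 240°) = (-0.5000, -0.8660); from cell (5,2)
  next x-line at t=1.6200, next y-line at t=0.3349; Δt_x=2.0000, Δt_y=1.1547
    y: enter (5,1) at t=0.3349
    y: enter (5,0) at t=1.4896 ← occupied
  → r_2 = 1.4896
beam 3: φ=45°, α=330°
  dir = (cos 330°, sin 330°) = (0.8660, -0.5000); from cell (5,2)
  next x-line at t=0.2194, next y-line at t=0.5800; Δt_x=1.1547, Δt_y=2.0000
    x: enter (6,2) at t=0.2194 ← occupied
  → r_3 = 0.2194
beam 4: φ=90°, α=15°
  dir = (cos 15°, sin 15°) = (0.9659, 0.2588); from cell (5,2)
  next x-line at t=0.1967, next y-line at t=2.7432; Δt_x=1.0353, Δt_y=3.8637
    x: enter (6,2) at t=0.1967 ← occupied
  → r_4 = 0.1967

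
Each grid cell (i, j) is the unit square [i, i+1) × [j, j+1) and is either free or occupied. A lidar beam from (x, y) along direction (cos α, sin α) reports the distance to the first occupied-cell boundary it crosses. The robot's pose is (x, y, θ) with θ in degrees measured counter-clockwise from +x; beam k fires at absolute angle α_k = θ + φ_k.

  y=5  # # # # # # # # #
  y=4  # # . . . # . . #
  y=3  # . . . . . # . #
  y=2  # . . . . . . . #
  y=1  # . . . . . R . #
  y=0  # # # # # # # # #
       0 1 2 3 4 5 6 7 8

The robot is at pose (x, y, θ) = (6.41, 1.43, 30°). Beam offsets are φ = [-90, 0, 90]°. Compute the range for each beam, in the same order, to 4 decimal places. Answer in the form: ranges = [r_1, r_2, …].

ranges = [0.4965, 1.8360, 4.1223]

beam 1: φ=-90°, α=300°
  dir = (cos 300°, sin 300°) = (0.5000, -0.8660); from cell (6,1)
  next x-line at t=1.1800, next y-line at t=0.4965; Δt_x=2.0000, Δt_y=1.1547
    y: enter (6,0) at t=0.4965 ← occupied
  → r_1 = 0.4965
beam 2: φ=0°, α=30°
  dir = (cos 30°, sin 30°) = (0.8660, 0.5000); from cell (6,1)
  next x-line at t=0.6813, next y-line at t=1.1400; Δt_x=1.1547, Δt_y=2.0000
    x: enter (7,1) at t=0.6813
    y: enter (7,2) at t=1.1400
    x: enter (8,2) at t=1.8360 ← occupied
  → r_2 = 1.8360
beam 3: φ=90°, α=120°
  dir = (cos 120°, sin 120°) = (-0.5000, 0.8660); from cell (6,1)
  next x-line at t=0.8200, next y-line at t=0.6582; Δt_x=2.0000, Δt_y=1.1547
    y: enter (6,2) at t=0.6582
    x: enter (5,2) at t=0.8200
    y: enter (5,3) at t=1.8129
    x: enter (4,3) at t=2.8200
    y: enter (4,4) at t=2.9676
    y: enter (4,5) at t=4.1223 ← occupied
  → r_3 = 4.1223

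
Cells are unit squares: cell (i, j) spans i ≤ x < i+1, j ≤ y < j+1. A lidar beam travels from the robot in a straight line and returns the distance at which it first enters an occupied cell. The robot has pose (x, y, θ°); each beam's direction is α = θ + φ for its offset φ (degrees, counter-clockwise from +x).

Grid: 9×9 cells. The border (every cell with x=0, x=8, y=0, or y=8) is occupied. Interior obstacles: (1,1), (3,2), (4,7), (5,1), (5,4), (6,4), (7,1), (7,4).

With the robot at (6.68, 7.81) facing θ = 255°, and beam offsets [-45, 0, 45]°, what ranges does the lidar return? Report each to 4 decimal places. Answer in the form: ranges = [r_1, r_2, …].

ranges = [6.5587, 2.9091, 2.6400]

beam 1: φ=-45°, α=210°
  cosα=-0.8660 sinα=-0.5000 | (6,7) | tMaxX 0.7852 tMaxY 1.6200 | tΔX 1.1547 tΔY 2.0000
    t=0.7852 [x] (5,7)
    t=1.6200 [y] (5,6)
    t=1.9399 [x] (4,6)
    t=3.0946 [x] (3,6)
    t=3.6200 [y] (3,5)
    t=4.2493 [x] (2,5)
    t=5.4040 [x] (1,5)
    t=5.6200 [y] (1,4)
    t=6.5587 [x] (0,4) — stop
  → r_1 = 6.5587
beam 2: φ=0°, α=255°
  cosα=-0.2588 sinα=-0.9659 | (6,7) | tMaxX 2.6273 tMaxY 0.8386 | tΔX 3.8637 tΔY 1.0353
    t=0.8386 [y] (6,6)
    t=1.8738 [y] (6,5)
    t=2.6273 [x] (5,5)
    t=2.9091 [y] (5,4) — stop
  → r_2 = 2.9091
beam 3: φ=45°, α=300°
  cosα=0.5000 sinα=-0.8660 | (6,7) | tMaxX 0.6400 tMaxY 0.9353 | tΔX 2.0000 tΔY 1.1547
    t=0.6400 [x] (7,7)
    t=0.9353 [y] (7,6)
    t=2.0900 [y] (7,5)
    t=2.6400 [x] (8,5) — stop
  → r_3 = 2.6400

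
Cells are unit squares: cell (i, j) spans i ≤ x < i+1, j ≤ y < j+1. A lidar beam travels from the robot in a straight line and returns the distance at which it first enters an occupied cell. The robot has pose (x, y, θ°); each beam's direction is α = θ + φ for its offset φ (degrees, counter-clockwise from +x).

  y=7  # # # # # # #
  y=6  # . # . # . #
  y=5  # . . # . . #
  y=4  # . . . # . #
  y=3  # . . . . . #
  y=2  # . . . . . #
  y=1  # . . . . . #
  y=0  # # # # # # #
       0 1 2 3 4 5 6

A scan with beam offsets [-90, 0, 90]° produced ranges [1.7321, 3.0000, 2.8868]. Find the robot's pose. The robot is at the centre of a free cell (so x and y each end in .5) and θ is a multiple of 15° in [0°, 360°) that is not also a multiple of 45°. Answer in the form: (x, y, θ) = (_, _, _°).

Candidates: 26 free-cell centres × 16 headings = 416 poses. Raycast each; keep the one whose scan matches to 4 dp.
  (5.5, 1.5, 255°): beam 1 = 4.6587 ≠ 1.7321 ✗
  (3.5, 2.5, 15°): beam 1 = 1.5529 ≠ 1.7321 ✗
  (3.5, 4.5, 330°): beam 1 = 4.0415 ≠ 1.7321 ✗
  …
  (2.5, 2.5, 330°): r_1=1.7321, r_2=3.0000, r_3=2.8868 — all match ✓
No second candidate reproduces the full scan.

(x, y, θ) = (2.5, 2.5, 330°)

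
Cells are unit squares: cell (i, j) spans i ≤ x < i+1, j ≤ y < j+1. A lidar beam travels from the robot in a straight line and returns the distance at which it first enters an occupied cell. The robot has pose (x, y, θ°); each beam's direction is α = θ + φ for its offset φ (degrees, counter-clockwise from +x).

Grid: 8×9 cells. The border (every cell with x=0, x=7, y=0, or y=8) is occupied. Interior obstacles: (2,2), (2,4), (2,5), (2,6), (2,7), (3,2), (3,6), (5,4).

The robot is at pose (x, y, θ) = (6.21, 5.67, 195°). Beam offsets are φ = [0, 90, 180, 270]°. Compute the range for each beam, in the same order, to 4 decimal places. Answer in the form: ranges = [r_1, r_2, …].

beam 1: φ=0°, α=195°
  cosα=-0.9659 sinα=-0.2588 | (6,5) | tMaxX 0.2174 tMaxY 2.5887 | tΔX 1.0353 tΔY 3.8637
    t=0.2174 [x] (5,5)
    t=1.2527 [x] (4,5)
    t=2.2880 [x] (3,5)
    t=2.5887 [y] (3,4)
    t=3.3232 [x] (2,4) — stop
  → r_1 = 3.3232
beam 2: φ=90°, α=285°
  cosα=0.2588 sinα=-0.9659 | (6,5) | tMaxX 3.0523 tMaxY 0.6936 | tΔX 3.8637 tΔY 1.0353
    t=0.6936 [y] (6,4)
    t=1.7289 [y] (6,3)
    t=2.7642 [y] (6,2)
    t=3.0523 [x] (7,2) — stop
  → r_2 = 3.0523
beam 3: φ=180°, α=15°
  cosα=0.9659 sinα=0.2588 | (6,5) | tMaxX 0.8179 tMaxY 1.2750 | tΔX 1.0353 tΔY 3.8637
    t=0.8179 [x] (7,5) — stop
  → r_3 = 0.8179
beam 4: φ=270°, α=105°
  cosα=-0.2588 sinα=0.9659 | (6,5) | tMaxX 0.8114 tMaxY 0.3416 | tΔX 3.8637 tΔY 1.0353
    t=0.3416 [y] (6,6)
    t=0.8114 [x] (5,6)
    t=1.3769 [y] (5,7)
    t=2.4122 [y] (5,8) — stop
  → r_4 = 2.4122

ranges = [3.3232, 3.0523, 0.8179, 2.4122]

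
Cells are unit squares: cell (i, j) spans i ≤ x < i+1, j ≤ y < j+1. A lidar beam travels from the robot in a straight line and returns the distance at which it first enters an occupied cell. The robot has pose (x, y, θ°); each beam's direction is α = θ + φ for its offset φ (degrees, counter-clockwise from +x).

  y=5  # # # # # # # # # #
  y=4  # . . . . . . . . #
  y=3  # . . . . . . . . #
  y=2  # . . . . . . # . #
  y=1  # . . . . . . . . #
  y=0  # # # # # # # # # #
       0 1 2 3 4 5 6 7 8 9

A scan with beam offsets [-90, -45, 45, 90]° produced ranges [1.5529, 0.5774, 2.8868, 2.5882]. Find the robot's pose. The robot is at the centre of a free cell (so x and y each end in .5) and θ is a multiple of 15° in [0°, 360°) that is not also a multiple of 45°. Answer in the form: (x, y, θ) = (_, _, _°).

The pose lattice has 31·16 = 496 candidates. Test each by forward raycasting.
  (2.5, 1.5, 105°): beam 1 = 4.6587 ≠ 1.5529 ✗
  (1.5, 3.5, 330°): beam 1 = 1.0000 ≠ 1.5529 ✗
  (7.5, 4.5, 75°): beam 2 = 1.0000 ≠ 0.5774 ✗
  (3.5, 3.5, 165°): beam 2 = 1.7321 ≠ 0.5774 ✗
  (5.5, 2.5, 300°): beam 1 = 3.0000 ≠ 1.5529 ✗
  …
  (6.5, 2.5, 15°): r_1=1.5529, r_2=0.5774, r_3=2.8868, r_4=2.5882 — all match ✓
Unique over the lattice → pose = (6.5, 2.5, 15°).

(x, y, θ) = (6.5, 2.5, 15°)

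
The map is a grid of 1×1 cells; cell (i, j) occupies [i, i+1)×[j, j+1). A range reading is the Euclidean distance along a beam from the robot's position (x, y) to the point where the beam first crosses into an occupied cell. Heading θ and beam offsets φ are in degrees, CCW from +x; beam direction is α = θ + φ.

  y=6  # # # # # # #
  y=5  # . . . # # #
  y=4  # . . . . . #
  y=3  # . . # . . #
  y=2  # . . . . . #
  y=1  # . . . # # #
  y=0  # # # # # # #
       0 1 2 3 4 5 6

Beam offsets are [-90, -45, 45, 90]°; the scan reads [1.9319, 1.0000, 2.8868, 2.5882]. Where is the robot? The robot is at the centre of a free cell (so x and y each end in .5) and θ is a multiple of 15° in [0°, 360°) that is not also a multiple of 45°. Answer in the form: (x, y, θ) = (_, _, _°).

(x, y, θ) = (3.5, 4.5, 105°)

Enumerate (i+0.5, j+0.5, θ) over the 20 free cells and 16 admissible headings. For each, cast all 4 beams and compare to the given ranges.
  (2.5, 4.5, 240°): beam 1 = 1.7321 ≠ 1.9319 ✗
  (4.5, 2.5, 75°): beam 1 = 1.5529 ≠ 1.9319 ✗
  (2.5, 5.5, 60°): beam 1 = 4.0415 ≠ 1.9319 ✗
  (1.5, 5.5, 120°): beam 1 = 1.0000 ≠ 1.9319 ✗
  …
  (3.5, 4.5, 105°): r_1=1.9319, r_2=1.0000, r_3=2.8868, r_4=2.5882 — all match ✓
Unique over the lattice → pose = (3.5, 4.5, 105°).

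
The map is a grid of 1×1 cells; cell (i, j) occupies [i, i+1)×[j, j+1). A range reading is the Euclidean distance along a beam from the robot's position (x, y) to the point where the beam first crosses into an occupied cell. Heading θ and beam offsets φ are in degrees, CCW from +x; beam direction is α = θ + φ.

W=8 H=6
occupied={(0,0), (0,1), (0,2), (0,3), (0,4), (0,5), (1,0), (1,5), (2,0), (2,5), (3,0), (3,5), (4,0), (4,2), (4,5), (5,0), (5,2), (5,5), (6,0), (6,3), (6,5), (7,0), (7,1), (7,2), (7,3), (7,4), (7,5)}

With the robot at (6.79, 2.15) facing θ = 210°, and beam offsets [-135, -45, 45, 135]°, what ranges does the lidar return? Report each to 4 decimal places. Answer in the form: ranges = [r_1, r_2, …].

ranges = [0.8114, 0.8179, 1.1906, 0.2174]

beam 1: φ=-135°, α=75°
  direction (0.2588, 0.9659); cell (6,2); t to first gridline: x 0.8114, y 0.8800 (then +3.8637 / +1.0353)
    (7,2) via x @ 0.8114  # hit
  → r_1 = 0.8114
beam 2: φ=-45°, α=165°
  direction (-0.9659, 0.2588); cell (6,2); t to first gridline: x 0.8179, y 3.2841 (then +1.0353 / +3.8637)
    (5,2) via x @ 0.8179  # hit
  → r_2 = 0.8179
beam 3: φ=45°, α=255°
  direction (-0.2588, -0.9659); cell (6,2); t to first gridline: x 3.0523, y 0.1553 (then +3.8637 / +1.0353)
    (6,1) via y @ 0.1553
    (6,0) via y @ 1.1906  # hit
  → r_3 = 1.1906
beam 4: φ=135°, α=345°
  direction (0.9659, -0.2588); cell (6,2); t to first gridline: x 0.2174, y 0.5796 (then +1.0353 / +3.8637)
    (7,2) via x @ 0.2174  # hit
  → r_4 = 0.2174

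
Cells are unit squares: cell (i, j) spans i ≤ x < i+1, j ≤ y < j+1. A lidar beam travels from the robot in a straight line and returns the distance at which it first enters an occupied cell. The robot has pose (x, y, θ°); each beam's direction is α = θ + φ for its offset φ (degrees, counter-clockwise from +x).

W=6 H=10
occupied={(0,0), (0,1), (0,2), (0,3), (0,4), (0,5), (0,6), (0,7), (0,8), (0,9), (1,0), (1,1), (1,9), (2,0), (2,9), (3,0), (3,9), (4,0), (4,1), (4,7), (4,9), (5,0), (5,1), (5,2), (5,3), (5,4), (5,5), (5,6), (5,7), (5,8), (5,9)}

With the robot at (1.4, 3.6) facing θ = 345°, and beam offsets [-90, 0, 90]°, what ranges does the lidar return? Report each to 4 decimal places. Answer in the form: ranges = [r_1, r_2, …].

ranges = [1.5455, 3.7270, 5.5905]

beam 1: φ=-90°, α=255°
  d=(-0.2588,-0.9659)  start (1,3)  tX=1.5455 tY=0.6212  stride 1/|dx|=3.8637 1/|dy|=1.0353
    cross y-line → (1,2), t=0.6212
    cross x-line → (0,2), t=1.5455 (wall)
  → r_1 = 1.5455
beam 2: φ=0°, α=345°
  d=(0.9659,-0.2588)  start (1,3)  tX=0.6212 tY=2.3182  stride 1/|dx|=1.0353 1/|dy|=3.8637
    cross x-line → (2,3), t=0.6212
    cross x-line → (3,3), t=1.6564
    cross y-line → (3,2), t=2.3182
    cross x-line → (4,2), t=2.6917
    cross x-line → (5,2), t=3.7270 (wall)
  → r_2 = 3.7270
beam 3: φ=90°, α=75°
  d=(0.2588,0.9659)  start (1,3)  tX=2.3182 tY=0.4141  stride 1/|dx|=3.8637 1/|dy|=1.0353
    cross y-line → (1,4), t=0.4141
    cross y-line → (1,5), t=1.4494
    cross x-line → (2,5), t=2.3182
    cross y-line → (2,6), t=2.4847
    cross y-line → (2,7), t=3.5199
    cross y-line → (2,8), t=4.5552
    cross y-line → (2,9), t=5.5905 (wall)
  → r_3 = 5.5905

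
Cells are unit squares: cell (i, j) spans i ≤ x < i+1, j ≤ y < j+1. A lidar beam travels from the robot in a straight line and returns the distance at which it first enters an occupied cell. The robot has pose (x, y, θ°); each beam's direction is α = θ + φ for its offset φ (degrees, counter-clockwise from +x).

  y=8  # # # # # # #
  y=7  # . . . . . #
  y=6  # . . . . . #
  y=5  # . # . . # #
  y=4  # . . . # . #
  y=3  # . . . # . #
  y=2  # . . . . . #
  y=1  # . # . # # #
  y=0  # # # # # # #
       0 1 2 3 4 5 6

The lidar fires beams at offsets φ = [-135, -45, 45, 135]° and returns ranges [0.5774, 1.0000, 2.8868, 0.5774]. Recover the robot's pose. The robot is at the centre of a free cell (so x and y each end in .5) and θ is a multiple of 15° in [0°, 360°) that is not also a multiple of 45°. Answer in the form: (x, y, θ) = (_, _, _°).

(x, y, θ) = (5.5, 7.5, 195°)

Candidates: 28 free-cell centres × 16 headings = 448 poses. Raycast each; keep the one whose scan matches to 4 dp.
  (2.5, 2.5, 60°): beam 1 = 0.5176 ≠ 0.5774 ✗
  (1.5, 1.5, 105°): beam 2 = 7.5056 ≠ 1.0000 ✗
  (3.5, 4.5, 75°): beam 1 = 1.0000 ≠ 0.5774 ✗
  …
  (5.5, 7.5, 195°): r_1=0.5774, r_2=1.0000, r_3=2.8868, r_4=0.5774 — all match ✓
No second candidate reproduces the full scan.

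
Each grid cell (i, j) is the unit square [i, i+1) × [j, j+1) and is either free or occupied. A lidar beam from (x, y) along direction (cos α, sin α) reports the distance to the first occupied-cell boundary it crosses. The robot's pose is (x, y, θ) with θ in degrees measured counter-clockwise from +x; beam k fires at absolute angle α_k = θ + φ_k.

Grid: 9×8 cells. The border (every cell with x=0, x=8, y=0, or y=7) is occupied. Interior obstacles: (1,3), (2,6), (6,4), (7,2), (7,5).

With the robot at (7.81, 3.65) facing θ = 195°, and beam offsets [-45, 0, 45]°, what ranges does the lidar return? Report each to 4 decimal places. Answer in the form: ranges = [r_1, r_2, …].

beam 1: φ=-45°, α=150°
  dir = (cos 150°, sin 150°) = (-0.8660, 0.5000); from cell (7,3)
  next x-line at t=0.9353, next y-line at t=0.7000; Δt_x=1.1547, Δt_y=2.0000
    y: enter (7,4) at t=0.7000
    x: enter (6,4) at t=0.9353 ← occupied
  → r_1 = 0.9353
beam 2: φ=0°, α=195°
  dir = (cos 195°, sin 195°) = (-0.9659, -0.2588); from cell (7,3)
  next x-line at t=0.8386, next y-line at t=2.5114; Δt_x=1.0353, Δt_y=3.8637
    x: enter (6,3) at t=0.8386
    x: enter (5,3) at t=1.8738
    y: enter (5,2) at t=2.5114
    x: enter (4,2) at t=2.9091
    x: enter (3,2) at t=3.9444
    x: enter (2,2) at t=4.9797
    x: enter (1,2) at t=6.0150
    y: enter (1,1) at t=6.3751
    x: enter (0,1) at t=7.0502 ← occupied
  → r_2 = 7.0502
beam 3: φ=45°, α=240°
  dir = (cos 240°, sin 240°) = (-0.5000, -0.8660); from cell (7,3)
  next x-line at t=1.6200, next y-line at t=0.7506; Δt_x=2.0000, Δt_y=1.1547
    y: enter (7,2) at t=0.7506 ← occupied
  → r_3 = 0.7506

ranges = [0.9353, 7.0502, 0.7506]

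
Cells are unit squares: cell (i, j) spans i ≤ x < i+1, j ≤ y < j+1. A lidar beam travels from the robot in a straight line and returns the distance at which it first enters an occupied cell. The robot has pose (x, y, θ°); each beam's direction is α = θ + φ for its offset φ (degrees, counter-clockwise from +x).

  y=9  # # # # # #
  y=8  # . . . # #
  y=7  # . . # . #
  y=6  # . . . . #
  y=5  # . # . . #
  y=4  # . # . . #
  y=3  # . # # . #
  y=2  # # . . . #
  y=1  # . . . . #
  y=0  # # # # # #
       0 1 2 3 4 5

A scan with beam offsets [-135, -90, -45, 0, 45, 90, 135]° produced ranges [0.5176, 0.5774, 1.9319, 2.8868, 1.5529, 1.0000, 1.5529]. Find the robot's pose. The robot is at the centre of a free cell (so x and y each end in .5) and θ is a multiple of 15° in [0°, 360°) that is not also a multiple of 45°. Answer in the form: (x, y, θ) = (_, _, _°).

The pose lattice has 25·16 = 400 candidates. Test each by forward raycasting.
  (2.5, 8.5, 30°): beam 1 = 5.6940 ≠ 0.5176 ✗
  (3.5, 6.5, 105°): beam 1 = 1.7321 ≠ 0.5176 ✗
  (1.5, 7.5, 195°): beam 1 = 1.7321 ≠ 0.5176 ✗
  …
  (2.5, 1.5, 30°): r_1=0.5176, r_2=0.5774, r_3=1.9319, r_4=2.8868, r_5=1.5529, r_6=1.0000, r_7=1.5529 — all match ✓
Unique over the lattice → pose = (2.5, 1.5, 30°).

(x, y, θ) = (2.5, 1.5, 30°)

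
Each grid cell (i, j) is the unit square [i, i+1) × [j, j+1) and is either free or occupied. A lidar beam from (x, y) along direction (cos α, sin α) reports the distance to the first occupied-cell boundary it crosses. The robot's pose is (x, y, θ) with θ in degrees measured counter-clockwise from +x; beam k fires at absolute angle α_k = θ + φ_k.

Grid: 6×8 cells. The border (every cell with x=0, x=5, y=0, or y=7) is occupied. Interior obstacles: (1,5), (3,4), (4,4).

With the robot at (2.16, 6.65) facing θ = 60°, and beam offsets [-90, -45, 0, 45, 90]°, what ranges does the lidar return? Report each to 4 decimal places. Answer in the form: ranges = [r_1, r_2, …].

ranges = [3.2793, 1.3523, 0.4041, 0.3623, 0.7000]

beam 1: φ=-90°, α=330°
  d=(0.8660,-0.5000)  start (2,6)  tX=0.9699 tY=1.3000  stride 1/|dx|=1.1547 1/|dy|=2.0000
    cross x-line → (3,6), t=0.9699
    cross y-line → (3,5), t=1.3000
    cross x-line → (4,5), t=2.1246
    cross x-line → (5,5), t=3.2793 (wall)
  → r_1 = 3.2793
beam 2: φ=-45°, α=15°
  d=(0.9659,0.2588)  start (2,6)  tX=0.8696 tY=1.3523  stride 1/|dx|=1.0353 1/|dy|=3.8637
    cross x-line → (3,6), t=0.8696
    cross y-line → (3,7), t=1.3523 (wall)
  → r_2 = 1.3523
beam 3: φ=0°, α=60°
  d=(0.5000,0.8660)  start (2,6)  tX=1.6800 tY=0.4041  stride 1/|dx|=2.0000 1/|dy|=1.1547
    cross y-line → (2,7), t=0.4041 (wall)
  → r_3 = 0.4041
beam 4: φ=45°, α=105°
  d=(-0.2588,0.9659)  start (2,6)  tX=0.6182 tY=0.3623  stride 1/|dx|=3.8637 1/|dy|=1.0353
    cross y-line → (2,7), t=0.3623 (wall)
  → r_4 = 0.3623
beam 5: φ=90°, α=150°
  d=(-0.8660,0.5000)  start (2,6)  tX=0.1848 tY=0.7000  stride 1/|dx|=1.1547 1/|dy|=2.0000
    cross x-line → (1,6), t=0.1848
    cross y-line → (1,7), t=0.7000 (wall)
  → r_5 = 0.7000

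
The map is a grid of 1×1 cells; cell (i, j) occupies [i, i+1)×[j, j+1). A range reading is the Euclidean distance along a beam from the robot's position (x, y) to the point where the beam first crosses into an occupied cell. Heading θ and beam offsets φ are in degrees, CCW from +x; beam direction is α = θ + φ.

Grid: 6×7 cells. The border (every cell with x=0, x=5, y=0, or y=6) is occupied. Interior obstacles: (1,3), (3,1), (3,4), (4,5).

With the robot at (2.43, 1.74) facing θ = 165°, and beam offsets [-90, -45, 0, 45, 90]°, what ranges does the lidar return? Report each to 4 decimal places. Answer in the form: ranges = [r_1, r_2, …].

beam 1: φ=-90°, α=75°
  cosα=0.2588 sinα=0.9659 | (2,1) | tMaxX 2.2023 tMaxY 0.2692 | tΔX 3.8637 tΔY 1.0353
    t=0.2692 [y] (2,2)
    t=1.3044 [y] (2,3)
    t=2.2023 [x] (3,3)
    t=2.3397 [y] (3,4) — stop
  → r_1 = 2.3397
beam 2: φ=-45°, α=120°
  cosα=-0.5000 sinα=0.8660 | (2,1) | tMaxX 0.8600 tMaxY 0.3002 | tΔX 2.0000 tΔY 1.1547
    t=0.3002 [y] (2,2)
    t=0.8600 [x] (1,2)
    t=1.4549 [y] (1,3) — stop
  → r_2 = 1.4549
beam 3: φ=0°, α=165°
  cosα=-0.9659 sinα=0.2588 | (2,1) | tMaxX 0.4452 tMaxY 1.0046 | tΔX 1.0353 tΔY 3.8637
    t=0.4452 [x] (1,1)
    t=1.0046 [y] (1,2)
    t=1.4804 [x] (0,2) — stop
  → r_3 = 1.4804
beam 4: φ=45°, α=210°
  cosα=-0.8660 sinα=-0.5000 | (2,1) | tMaxX 0.4965 tMaxY 1.4800 | tΔX 1.1547 tΔY 2.0000
    t=0.4965 [x] (1,1)
    t=1.4800 [y] (1,0) — stop
  → r_4 = 1.4800
beam 5: φ=90°, α=255°
  cosα=-0.2588 sinα=-0.9659 | (2,1) | tMaxX 1.6614 tMaxY 0.7661 | tΔX 3.8637 tΔY 1.0353
    t=0.7661 [y] (2,0) — stop
  → r_5 = 0.7661

ranges = [2.3397, 1.4549, 1.4804, 1.4800, 0.7661]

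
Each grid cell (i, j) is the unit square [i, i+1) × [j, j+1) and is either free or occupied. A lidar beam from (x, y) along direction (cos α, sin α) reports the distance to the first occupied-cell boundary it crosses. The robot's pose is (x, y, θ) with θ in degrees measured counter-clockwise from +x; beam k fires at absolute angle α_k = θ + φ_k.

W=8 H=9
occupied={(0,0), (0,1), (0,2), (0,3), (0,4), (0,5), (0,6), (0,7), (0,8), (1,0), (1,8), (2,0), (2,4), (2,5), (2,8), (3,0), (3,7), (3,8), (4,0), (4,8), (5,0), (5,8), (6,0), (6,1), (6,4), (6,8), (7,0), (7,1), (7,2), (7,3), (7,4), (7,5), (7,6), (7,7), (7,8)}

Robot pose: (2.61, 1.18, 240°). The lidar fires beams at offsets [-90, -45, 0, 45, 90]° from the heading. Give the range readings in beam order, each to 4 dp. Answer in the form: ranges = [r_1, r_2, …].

ranges = [1.8591, 0.6955, 0.2078, 0.1863, 0.3600]

beam 1: φ=-90°, α=150°
  direction (-0.8660, 0.5000); cell (2,1); t to first gridline: x 0.7044, y 1.6400 (then +1.1547 / +2.0000)
    (1,1) via x @ 0.7044
    (1,2) via y @ 1.6400
    (0,2) via x @ 1.8591  # hit
  → r_1 = 1.8591
beam 2: φ=-45°, α=195°
  direction (-0.9659, -0.2588); cell (2,1); t to first gridline: x 0.6315, y 0.6955 (then +1.0353 / +3.8637)
    (1,1) via x @ 0.6315
    (1,0) via y @ 0.6955  # hit
  → r_2 = 0.6955
beam 3: φ=0°, α=240°
  direction (-0.5000, -0.8660); cell (2,1); t to first gridline: x 1.2200, y 0.2078 (then +2.0000 / +1.1547)
    (2,0) via y @ 0.2078  # hit
  → r_3 = 0.2078
beam 4: φ=45°, α=285°
  direction (0.2588, -0.9659); cell (2,1); t to first gridline: x 1.5068, y 0.1863 (then +3.8637 / +1.0353)
    (2,0) via y @ 0.1863  # hit
  → r_4 = 0.1863
beam 5: φ=90°, α=330°
  direction (0.8660, -0.5000); cell (2,1); t to first gridline: x 0.4503, y 0.3600 (then +1.1547 / +2.0000)
    (2,0) via y @ 0.3600  # hit
  → r_5 = 0.3600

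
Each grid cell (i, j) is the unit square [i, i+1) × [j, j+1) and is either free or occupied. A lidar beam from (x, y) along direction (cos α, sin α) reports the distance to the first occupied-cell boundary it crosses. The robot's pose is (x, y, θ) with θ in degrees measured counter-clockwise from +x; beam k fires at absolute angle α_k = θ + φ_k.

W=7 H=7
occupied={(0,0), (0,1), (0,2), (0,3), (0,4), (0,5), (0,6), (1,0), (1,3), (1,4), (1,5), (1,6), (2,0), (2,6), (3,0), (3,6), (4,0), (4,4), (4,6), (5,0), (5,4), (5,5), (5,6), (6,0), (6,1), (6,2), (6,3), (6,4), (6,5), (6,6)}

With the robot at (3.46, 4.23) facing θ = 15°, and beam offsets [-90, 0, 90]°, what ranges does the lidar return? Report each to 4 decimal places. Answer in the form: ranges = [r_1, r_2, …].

ranges = [3.3439, 0.5590, 1.8324]

beam 1: φ=-90°, α=285°
  dir = (cos 285°, sin 285°) = (0.2588, -0.9659); from cell (3,4)
  next x-line at t=2.0864, next y-line at t=0.2381; Δt_x=3.8637, Δt_y=1.0353
    y: enter (3,3) at t=0.2381
    y: enter (3,2) at t=1.2734
    x: enter (4,2) at t=2.0864
    y: enter (4,1) at t=2.3087
    y: enter (4,0) at t=3.3439 ← occupied
  → r_1 = 3.3439
beam 2: φ=0°, α=15°
  dir = (cos 15°, sin 15°) = (0.9659, 0.2588); from cell (3,4)
  next x-line at t=0.5590, next y-line at t=2.9751; Δt_x=1.0353, Δt_y=3.8637
    x: enter (4,4) at t=0.5590 ← occupied
  → r_2 = 0.5590
beam 3: φ=90°, α=105°
  dir = (cos 105°, sin 105°) = (-0.2588, 0.9659); from cell (3,4)
  next x-line at t=1.7773, next y-line at t=0.7972; Δt_x=3.8637, Δt_y=1.0353
    y: enter (3,5) at t=0.7972
    x: enter (2,5) at t=1.7773
    y: enter (2,6) at t=1.8324 ← occupied
  → r_3 = 1.8324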